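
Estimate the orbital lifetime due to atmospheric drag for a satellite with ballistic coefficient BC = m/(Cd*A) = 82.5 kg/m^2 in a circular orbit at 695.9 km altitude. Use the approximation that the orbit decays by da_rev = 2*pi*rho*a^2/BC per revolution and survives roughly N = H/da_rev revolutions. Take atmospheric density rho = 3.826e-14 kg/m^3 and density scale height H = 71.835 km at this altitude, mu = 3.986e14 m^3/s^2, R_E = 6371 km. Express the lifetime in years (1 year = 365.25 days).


a = R_E + alt = 7066.9000 km = 7.0669e+06 m
da_rev = 2*pi*rho*a^2/BC = 2*pi*3.826e-14*(7.0669e+06)^2/82.5 = 0.145522041 m per revolution
N = H/da_rev = 71835.0000 m / 0.145522041 m = 493636.5619 revolutions
P = 2*pi*sqrt(a^3/mu) = 5912.2752 s
lifetime = N*P = 493636.5619 * 5912.2752 = 2.9185152e+09 s = 33779.1111 days
years = 33779.1111 / 365.25 = 92.4822 years

92.4822 years


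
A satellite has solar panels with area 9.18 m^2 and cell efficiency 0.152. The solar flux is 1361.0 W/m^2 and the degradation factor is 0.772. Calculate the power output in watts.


P = area * eta * S * degradation
P = 9.18 * 0.152 * 1361.0 * 0.772
P = 1466.0936 W

1466.0936 W


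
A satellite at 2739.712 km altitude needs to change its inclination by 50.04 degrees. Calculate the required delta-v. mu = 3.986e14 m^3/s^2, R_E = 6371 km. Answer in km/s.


r = 9110.7120 km = 9.110712e+06 m
V = sqrt(mu/r) = 6614.4310 m/s
di = 50.04 deg = 0.8733628 rad
dV = 2*V*sin(di/2) = 2*6614.4310*sin(0.4366814)
dV = 5594.9434 m/s = 5.5949 km/s

5.5949 km/s


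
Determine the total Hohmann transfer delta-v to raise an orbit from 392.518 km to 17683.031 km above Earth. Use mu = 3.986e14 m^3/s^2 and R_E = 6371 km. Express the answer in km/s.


r1 = 6763.5180 km = 6.763518e+06 m
r2 = 24054.0310 km = 2.4054031e+07 m
dv1 = sqrt(mu/r1)*(sqrt(2*r2/(r1+r2)) - 1) = 1914.7883 m/s
dv2 = sqrt(mu/r2)*(1 - sqrt(2*r1/(r1+r2))) = 1373.7772 m/s
total dv = |dv1| + |dv2| = 1914.7883 + 1373.7772 = 3288.5655 m/s = 3.2886 km/s

3.2886 km/s


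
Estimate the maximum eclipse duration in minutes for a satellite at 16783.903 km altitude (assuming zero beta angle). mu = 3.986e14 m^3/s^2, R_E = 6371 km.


r = 23154.9030 km
T = 584.4191 min
Eclipse fraction = arcsin(R_E/r)/pi = arcsin(6371.0000/23154.9030)/pi
= arcsin(0.2751469)/pi = 0.0887265
Eclipse duration = 0.0887265 * 584.4191 = 51.8535 min

51.8535 minutes


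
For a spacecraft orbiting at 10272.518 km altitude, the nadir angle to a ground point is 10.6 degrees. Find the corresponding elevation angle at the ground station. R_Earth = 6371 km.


r = R_E + alt = 16643.5180 km
Law of sines in the satellite / Earth-center / ground-point triangle:
  sin(nadir)/R_E = sin(90 + el)/r  =>  cos(el) = (r/R_E)*sin(nadir)
cos(el) = (16643.5180 / 6371.0000) * sin(10.6 deg) = 0.4805521
el = arccos(0.4805521) = 61.2785 deg
(Earth-central angle = 90 - nadir - el = 18.1215 deg)

61.2785 degrees


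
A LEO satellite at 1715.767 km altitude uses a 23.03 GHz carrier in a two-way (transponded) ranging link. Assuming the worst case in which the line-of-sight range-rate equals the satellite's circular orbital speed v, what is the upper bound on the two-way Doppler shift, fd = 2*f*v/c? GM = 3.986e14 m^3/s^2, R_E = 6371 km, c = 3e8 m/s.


r = 8.086767e+06 m
v = sqrt(mu/r) = 7020.7124 m/s (worst-case radial velocity)
f = 23.03 GHz = 2.303e+10 Hz
fd = 2*f*v/c = 2*2.303e+10*7020.7124/3.0e+08
fd = 1.0779134e+06 Hz

1.0779e+06 Hz


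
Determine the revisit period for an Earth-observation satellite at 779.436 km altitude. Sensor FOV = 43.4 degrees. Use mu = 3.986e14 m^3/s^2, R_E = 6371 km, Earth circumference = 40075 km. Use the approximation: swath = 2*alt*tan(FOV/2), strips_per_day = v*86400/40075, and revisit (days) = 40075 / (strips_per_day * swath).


swath = 2*779.436*tan(0.3787364) = 620.3505 km
v = sqrt(mu/r) = 7466.2476 m/s = 7.4662 km/s
strips/day = v*86400/40075 = 7.4662*86400/40075 = 16.0969
coverage/day = strips * swath = 16.0969 * 620.3505 = 9985.7282 km
revisit = 40075 / 9985.7282 = 4.0132 days

4.0132 days


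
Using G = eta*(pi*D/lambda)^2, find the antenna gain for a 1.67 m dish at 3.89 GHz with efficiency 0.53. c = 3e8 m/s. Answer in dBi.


lambda = c/f = 3e8 / 3.89e+09 = 0.07712082 m
G = eta*(pi*D/lambda)^2 = 0.53*(pi*1.67/0.07712082)^2
G = 2452.8176 (linear)
G = 10*log10(2452.8176) = 33.8967 dBi

33.8967 dBi


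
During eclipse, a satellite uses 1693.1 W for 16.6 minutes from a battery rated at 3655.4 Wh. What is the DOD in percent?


E_used = P * t / 60 = 1693.1 * 16.6 / 60 = 468.4243 Wh
DOD = E_used / E_total * 100 = 468.4243 / 3655.4 * 100
DOD = 12.8146 %

12.8146 %


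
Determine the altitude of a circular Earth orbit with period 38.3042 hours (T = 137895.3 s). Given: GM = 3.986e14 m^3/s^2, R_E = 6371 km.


T = 137895.3 s
r = (mu*T^2/(4*pi^2))^(1/3) = (3.986e14 * 137895.3^2 / (4*pi^2))^(1/3)
r = 5.7688887e+07 m = 57688.8872 km
alt = r - R_E = 57688.8872 - 6371 = 51317.8872 km

51317.8872 km


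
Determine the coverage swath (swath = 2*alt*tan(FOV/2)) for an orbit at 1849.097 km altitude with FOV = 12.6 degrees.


FOV = 12.6 deg = 0.2199115 rad
swath = 2 * alt * tan(FOV/2) = 2 * 1849.097 * tan(0.1099557)
swath = 2 * 1849.097 * 0.110401
swath = 408.2844 km

408.2844 km


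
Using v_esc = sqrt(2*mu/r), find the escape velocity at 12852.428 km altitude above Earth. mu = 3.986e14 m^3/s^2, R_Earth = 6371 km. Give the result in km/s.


r = 6371.0 + 12852.428 = 19223.4280 km = 1.9223428e+07 m
v_esc = sqrt(2*mu/r) = sqrt(2*3.986e14 / 1.9223428e+07)
v_esc = 6439.7384 m/s = 6.4397 km/s

6.4397 km/s


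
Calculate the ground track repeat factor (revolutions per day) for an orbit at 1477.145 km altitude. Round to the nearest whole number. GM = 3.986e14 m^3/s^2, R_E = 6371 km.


r = 7.848145e+06 m
T = 2*pi*sqrt(r^3/mu) = 6919.2934 s = 115.3216 min
revs/day = 1440 / 115.3216 = 12.4868
Rounded: 12 revolutions per day

12 revolutions per day


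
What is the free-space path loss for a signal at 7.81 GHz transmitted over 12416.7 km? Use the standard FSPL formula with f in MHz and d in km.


f = 7.81 GHz = 7810.0000 MHz
d = 12416.7 km
FSPL = 32.44 + 20*log10(7810.0000) + 20*log10(12416.7)
FSPL = 32.44 + 77.8530 + 81.8801
FSPL = 192.1731 dB

192.1731 dB


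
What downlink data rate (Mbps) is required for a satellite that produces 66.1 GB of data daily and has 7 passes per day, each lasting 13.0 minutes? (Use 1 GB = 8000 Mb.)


total contact time = 7 * 13.0 * 60 = 5460.0000 s
data = 66.1 GB = 528800.0000 Mb
rate = 528800.0000 / 5460.0000 = 96.8498 Mbps

96.8498 Mbps


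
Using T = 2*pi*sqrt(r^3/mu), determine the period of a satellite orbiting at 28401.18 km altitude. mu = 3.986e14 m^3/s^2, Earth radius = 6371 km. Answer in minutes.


r = 34772.1800 km = 3.477218e+07 m
T = 2*pi*sqrt(r^3/mu) = 2*pi*sqrt(4.2043199e+22 / 3.986e14)
T = 64529.6188 s = 1075.4936 min

1075.4936 minutes


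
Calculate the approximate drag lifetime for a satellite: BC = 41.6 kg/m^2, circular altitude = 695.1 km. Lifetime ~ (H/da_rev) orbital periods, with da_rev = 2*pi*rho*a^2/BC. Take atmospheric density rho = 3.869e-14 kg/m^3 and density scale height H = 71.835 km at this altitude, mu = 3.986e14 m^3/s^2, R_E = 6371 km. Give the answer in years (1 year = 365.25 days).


a = R_E + alt = 7066.1000 km = 7.0661e+06 m
da_rev = 2*pi*rho*a^2/BC = 2*pi*3.869e-14*(7.0661e+06)^2/41.6 = 0.291772815 m per revolution
N = H/da_rev = 71835.0000 m / 0.291772815 m = 246201.8262 revolutions
P = 2*pi*sqrt(a^3/mu) = 5911.2713 s
lifetime = N*P = 246201.8262 * 5911.2713 = 1.4553658e+09 s = 16844.5114 days
years = 16844.5114 / 365.25 = 46.1178 years

46.1178 years


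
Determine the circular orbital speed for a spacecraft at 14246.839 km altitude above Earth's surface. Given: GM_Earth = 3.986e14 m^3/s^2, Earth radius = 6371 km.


r = R_E + alt = 6371.0 + 14246.839 = 20617.8390 km = 2.0617839e+07 m
v = sqrt(mu/r) = sqrt(3.986e14 / 2.0617839e+07) = 4396.9049 m/s = 4.3969 km/s

4.3969 km/s


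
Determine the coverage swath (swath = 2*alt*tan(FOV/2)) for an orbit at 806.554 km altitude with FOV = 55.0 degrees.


FOV = 55.0 deg = 0.9599311 rad
swath = 2 * alt * tan(FOV/2) = 2 * 806.554 * tan(0.4799655)
swath = 2 * 806.554 * 0.5205671
swath = 839.7309 km

839.7309 km


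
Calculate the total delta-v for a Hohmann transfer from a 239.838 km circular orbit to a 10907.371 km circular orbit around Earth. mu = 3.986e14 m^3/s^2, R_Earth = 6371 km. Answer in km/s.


r1 = 6610.8380 km = 6.610838e+06 m
r2 = 17278.3710 km = 1.7278371e+07 m
dv1 = sqrt(mu/r1)*(sqrt(2*r2/(r1+r2)) - 1) = 1574.1379 m/s
dv2 = sqrt(mu/r2)*(1 - sqrt(2*r1/(r1+r2))) = 1229.8327 m/s
total dv = |dv1| + |dv2| = 1574.1379 + 1229.8327 = 2803.9706 m/s = 2.8040 km/s

2.8040 km/s


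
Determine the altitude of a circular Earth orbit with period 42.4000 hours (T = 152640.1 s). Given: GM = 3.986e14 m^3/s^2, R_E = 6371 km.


T = 152640.1 s
r = (mu*T^2/(4*pi^2))^(1/3) = (3.986e14 * 152640.1^2 / (4*pi^2))^(1/3)
r = 6.1731232e+07 m = 61731.2324 km
alt = r - R_E = 61731.2324 - 6371 = 55360.2324 km

55360.2324 km


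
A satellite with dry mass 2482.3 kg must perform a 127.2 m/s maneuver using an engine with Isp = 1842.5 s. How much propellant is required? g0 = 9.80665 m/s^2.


ve = Isp * g0 = 1842.5 * 9.80665 = 18068.752625 m/s
mass ratio = exp(dv/ve) = exp(127.2/18068.752625) = 1.00706462
m_prop = m_dry * (mr - 1) = 2482.3 * (1.00706462 - 1)
m_prop = 17.5365 kg

17.5365 kg


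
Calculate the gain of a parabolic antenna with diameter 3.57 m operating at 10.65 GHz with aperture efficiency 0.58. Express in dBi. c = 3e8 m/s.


lambda = c/f = 3e8 / 1.065e+10 = 0.02816901 m
G = eta*(pi*D/lambda)^2 = 0.58*(pi*3.57/0.02816901)^2
G = 91943.4673 (linear)
G = 10*log10(91943.4673) = 49.6352 dBi

49.6352 dBi


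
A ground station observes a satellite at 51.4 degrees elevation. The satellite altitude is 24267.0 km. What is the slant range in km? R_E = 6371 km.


h = 24267.0 km, el = 51.4 deg
d = -R_E*sin(el) + sqrt((R_E*sin(el))^2 + 2*R_E*h + h^2)
d = -6371.0000*sin(0.8970992) + sqrt((6371.0000*0.7815205)^2 + 2*6371.0000*24267.0 + 24267.0^2)
d = 25400.0132 km

25400.0132 km


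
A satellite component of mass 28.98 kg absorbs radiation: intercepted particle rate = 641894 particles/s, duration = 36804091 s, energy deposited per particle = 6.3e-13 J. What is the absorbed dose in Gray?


Total energy deposited = rate * time * E_per
  = 641894 * 36804091 * 6.3e-13 = 14.8833 J
Dose = E_total / mass = 14.8833 / 28.98
Dose = 0.5135723 Gy

0.5136 Gy


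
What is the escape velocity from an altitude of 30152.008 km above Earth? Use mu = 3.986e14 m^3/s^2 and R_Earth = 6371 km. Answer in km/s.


r = 6371.0 + 30152.008 = 36523.0080 km = 3.6523008e+07 m
v_esc = sqrt(2*mu/r) = sqrt(2*3.986e14 / 3.6523008e+07)
v_esc = 4671.9736 m/s = 4.6720 km/s

4.6720 km/s


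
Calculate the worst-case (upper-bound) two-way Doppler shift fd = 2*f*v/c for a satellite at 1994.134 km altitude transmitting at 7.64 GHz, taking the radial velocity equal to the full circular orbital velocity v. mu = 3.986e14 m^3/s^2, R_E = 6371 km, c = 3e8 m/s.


r = 8.365134e+06 m
v = sqrt(mu/r) = 6902.9098 m/s (worst-case radial velocity)
f = 7.64 GHz = 7.64e+09 Hz
fd = 2*f*v/c = 2*7.64e+09*6902.9098/3.0e+08
fd = 351588.2038 Hz

351588.2038 Hz


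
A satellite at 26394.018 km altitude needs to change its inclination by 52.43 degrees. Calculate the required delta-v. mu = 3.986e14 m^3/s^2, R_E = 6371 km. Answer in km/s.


r = 32765.0180 km = 3.2765018e+07 m
V = sqrt(mu/r) = 3487.8953 m/s
di = 52.43 deg = 0.9150761 rad
dV = 2*V*sin(di/2) = 2*3487.8953*sin(0.4575381)
dV = 3081.4909 m/s = 3.0815 km/s

3.0815 km/s


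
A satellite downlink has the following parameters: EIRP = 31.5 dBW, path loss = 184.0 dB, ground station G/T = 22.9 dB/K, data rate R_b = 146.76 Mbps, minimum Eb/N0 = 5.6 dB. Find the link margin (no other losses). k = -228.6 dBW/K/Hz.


C/N0 = EIRP - FSPL + G/T - k = 31.5 - 184.0 + 22.9 - (-228.6)
C/N0 = 99.0000 dB-Hz
R_b = 146.76 Mbps = 1.4676e+08 bps -> 10*log10(R_b) = 81.6661 dB-Hz
Eb/N0 = C/N0 - 10*log10(R_b) = 99.0000 - 81.6661 = 17.3339 dB
Margin = Eb/N0 - Eb/N0_req = 17.3339 - 5.6 = 11.7339 dB (link closes)

11.7339 dB


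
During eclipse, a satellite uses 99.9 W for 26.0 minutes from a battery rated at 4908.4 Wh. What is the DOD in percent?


E_used = P * t / 60 = 99.9 * 26.0 / 60 = 43.2900 Wh
DOD = E_used / E_total * 100 = 43.2900 / 4908.4 * 100
DOD = 0.8819575 %

0.8820 %


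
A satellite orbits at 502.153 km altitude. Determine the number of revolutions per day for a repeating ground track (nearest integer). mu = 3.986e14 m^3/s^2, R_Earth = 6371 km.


r = 6.873153e+06 m
T = 2*pi*sqrt(r^3/mu) = 5670.8119 s = 94.5135 min
revs/day = 1440 / 94.5135 = 15.2359
Rounded: 15 revolutions per day

15 revolutions per day


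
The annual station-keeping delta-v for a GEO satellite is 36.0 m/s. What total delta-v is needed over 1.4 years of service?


dV = rate * years = 36.0 * 1.4
dV = 50.4000 m/s

50.4000 m/s


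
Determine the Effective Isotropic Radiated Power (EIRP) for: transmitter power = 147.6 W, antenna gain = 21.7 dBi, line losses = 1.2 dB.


Pt = 147.6 W = 21.6909 dBW
EIRP = Pt_dBW + Gt - losses = 21.6909 + 21.7 - 1.2 = 42.1909 dBW

42.1909 dBW


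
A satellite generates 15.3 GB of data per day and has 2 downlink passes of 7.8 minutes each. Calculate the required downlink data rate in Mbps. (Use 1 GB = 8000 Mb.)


total contact time = 2 * 7.8 * 60 = 936.0000 s
data = 15.3 GB = 122400.0000 Mb
rate = 122400.0000 / 936.0000 = 130.7692 Mbps

130.7692 Mbps


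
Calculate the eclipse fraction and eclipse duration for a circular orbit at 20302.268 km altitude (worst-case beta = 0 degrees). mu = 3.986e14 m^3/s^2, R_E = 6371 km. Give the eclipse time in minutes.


r = 26673.2680 km
T = 722.5607 min
Eclipse fraction = arcsin(R_E/r)/pi = arcsin(6371.0000/26673.2680)/pi
= arcsin(0.2388534)/pi = 0.07677153
Eclipse duration = 0.07677153 * 722.5607 = 55.4721 min

55.4721 minutes


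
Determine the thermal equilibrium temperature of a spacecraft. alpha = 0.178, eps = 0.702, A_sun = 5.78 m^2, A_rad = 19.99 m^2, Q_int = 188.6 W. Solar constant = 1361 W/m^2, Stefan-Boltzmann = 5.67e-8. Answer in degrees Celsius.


Numerator = alpha*S*A_sun + Q_int = 0.178*1361*5.78 + 188.6 = 1588.8512 W
Denominator = eps*sigma*A_rad = 0.702*5.67e-8*19.99 = 7.9566997e-07 W/K^4
T^4 = 1.9968722e+09 K^4
T = 211.3915 K = -61.7585 C

-61.7585 degrees Celsius


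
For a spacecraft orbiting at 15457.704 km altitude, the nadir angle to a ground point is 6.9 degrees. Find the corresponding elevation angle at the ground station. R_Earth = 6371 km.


r = R_E + alt = 21828.7040 km
Law of sines in the satellite / Earth-center / ground-point triangle:
  sin(nadir)/R_E = sin(90 + el)/r  =>  cos(el) = (r/R_E)*sin(nadir)
cos(el) = (21828.7040 / 6371.0000) * sin(6.9 deg) = 0.4116201
el = arccos(0.4116201) = 65.6934 deg
(Earth-central angle = 90 - nadir - el = 17.4066 deg)

65.6934 degrees


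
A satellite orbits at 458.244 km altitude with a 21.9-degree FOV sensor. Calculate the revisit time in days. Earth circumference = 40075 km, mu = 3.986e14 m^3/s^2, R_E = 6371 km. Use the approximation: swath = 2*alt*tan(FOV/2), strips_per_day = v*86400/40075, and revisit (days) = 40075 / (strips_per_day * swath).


swath = 2*458.244*tan(0.1911136) = 177.3174 km
v = sqrt(mu/r) = 7639.8060 m/s = 7.6398 km/s
strips/day = v*86400/40075 = 7.6398*86400/40075 = 16.4711
coverage/day = strips * swath = 16.4711 * 177.3174 = 2920.6115 km
revisit = 40075 / 2920.6115 = 13.7214 days

13.7214 days


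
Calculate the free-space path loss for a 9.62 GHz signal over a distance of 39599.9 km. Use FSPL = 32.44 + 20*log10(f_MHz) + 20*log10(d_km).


f = 9.62 GHz = 9620.0000 MHz
d = 39599.9 km
FSPL = 32.44 + 20*log10(9620.0000) + 20*log10(39599.9)
FSPL = 32.44 + 79.6635 + 91.9539
FSPL = 204.0574 dB

204.0574 dB


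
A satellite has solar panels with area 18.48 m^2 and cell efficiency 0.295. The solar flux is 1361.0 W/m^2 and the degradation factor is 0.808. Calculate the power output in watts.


P = area * eta * S * degradation
P = 18.48 * 0.295 * 1361.0 * 0.808
P = 5995.0591 W

5995.0591 W


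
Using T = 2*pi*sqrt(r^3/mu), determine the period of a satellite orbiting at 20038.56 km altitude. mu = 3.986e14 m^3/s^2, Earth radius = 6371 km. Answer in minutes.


r = 26409.5600 km = 2.640956e+07 m
T = 2*pi*sqrt(r^3/mu) = 2*pi*sqrt(1.841974e+22 / 3.986e14)
T = 42712.3011 s = 711.8717 min

711.8717 minutes


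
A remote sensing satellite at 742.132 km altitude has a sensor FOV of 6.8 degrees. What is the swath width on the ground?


FOV = 6.8 deg = 0.1186824 rad
swath = 2 * alt * tan(FOV/2) = 2 * 742.132 * tan(0.05934119)
swath = 2 * 742.132 * 0.05941095
swath = 88.1815 km

88.1815 km


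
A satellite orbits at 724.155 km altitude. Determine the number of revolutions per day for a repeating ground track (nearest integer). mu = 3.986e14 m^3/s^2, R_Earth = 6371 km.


r = 7.095155e+06 m
T = 2*pi*sqrt(r^3/mu) = 5947.7684 s = 99.1295 min
revs/day = 1440 / 99.1295 = 14.5265
Rounded: 15 revolutions per day

15 revolutions per day


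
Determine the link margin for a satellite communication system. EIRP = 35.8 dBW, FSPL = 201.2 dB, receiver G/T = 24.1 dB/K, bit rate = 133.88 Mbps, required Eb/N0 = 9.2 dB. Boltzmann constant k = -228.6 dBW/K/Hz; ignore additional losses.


C/N0 = EIRP - FSPL + G/T - k = 35.8 - 201.2 + 24.1 - (-228.6)
C/N0 = 87.3000 dB-Hz
R_b = 133.88 Mbps = 1.3388e+08 bps -> 10*log10(R_b) = 81.2672 dB-Hz
Eb/N0 = C/N0 - 10*log10(R_b) = 87.3000 - 81.2672 = 6.0328 dB
Margin = Eb/N0 - Eb/N0_req = 6.0328 - 9.2 = -3.1672 dB (negative margin: link does not close)

-3.1672 dB


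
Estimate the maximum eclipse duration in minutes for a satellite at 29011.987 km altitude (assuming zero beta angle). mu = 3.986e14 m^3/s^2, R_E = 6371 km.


r = 35382.9870 km
T = 1103.9559 min
Eclipse fraction = arcsin(R_E/r)/pi = arcsin(6371.0000/35382.9870)/pi
= arcsin(0.1800583)/pi = 0.05762864
Eclipse duration = 0.05762864 * 1103.9559 = 63.6195 min

63.6195 minutes


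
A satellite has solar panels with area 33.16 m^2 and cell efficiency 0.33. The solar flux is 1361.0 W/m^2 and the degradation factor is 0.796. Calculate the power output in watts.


P = area * eta * S * degradation
P = 33.16 * 0.33 * 1361.0 * 0.796
P = 11854.9480 W

11854.9480 W


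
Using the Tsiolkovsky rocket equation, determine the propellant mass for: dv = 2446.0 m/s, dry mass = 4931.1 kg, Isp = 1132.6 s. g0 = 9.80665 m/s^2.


ve = Isp * g0 = 1132.6 * 9.80665 = 11107.011790 m/s
mass ratio = exp(dv/ve) = exp(2446.0/11107.011790) = 1.24635245
m_prop = m_dry * (mr - 1) = 4931.1 * (1.24635245 - 1)
m_prop = 1214.7886 kg

1214.7886 kg


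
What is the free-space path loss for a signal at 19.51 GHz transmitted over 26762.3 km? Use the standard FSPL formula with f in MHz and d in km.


f = 19.51 GHz = 19510.0000 MHz
d = 26762.3 km
FSPL = 32.44 + 20*log10(19510.0000) + 20*log10(26762.3)
FSPL = 32.44 + 85.8051 + 88.5505
FSPL = 206.7956 dB

206.7956 dB


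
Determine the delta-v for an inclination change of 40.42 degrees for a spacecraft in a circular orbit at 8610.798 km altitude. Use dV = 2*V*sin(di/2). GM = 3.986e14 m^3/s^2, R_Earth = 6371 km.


r = 14981.7980 km = 1.4981798e+07 m
V = sqrt(mu/r) = 5158.0634 m/s
di = 40.42 deg = 0.7054621 rad
dV = 2*V*sin(di/2) = 2*5158.0634*sin(0.352731)
dV = 3563.8297 m/s = 3.5638 km/s

3.5638 km/s


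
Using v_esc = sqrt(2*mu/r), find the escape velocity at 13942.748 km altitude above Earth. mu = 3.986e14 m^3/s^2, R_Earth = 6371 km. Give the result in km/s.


r = 6371.0 + 13942.748 = 20313.7480 km = 2.0313748e+07 m
v_esc = sqrt(2*mu/r) = sqrt(2*3.986e14 / 2.0313748e+07)
v_esc = 6264.5318 m/s = 6.2645 km/s

6.2645 km/s


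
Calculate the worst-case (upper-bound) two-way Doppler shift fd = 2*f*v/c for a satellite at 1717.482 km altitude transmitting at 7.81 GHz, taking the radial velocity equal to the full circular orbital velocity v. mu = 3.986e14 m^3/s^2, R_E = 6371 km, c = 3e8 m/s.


r = 8.088482e+06 m
v = sqrt(mu/r) = 7019.9680 m/s (worst-case radial velocity)
f = 7.81 GHz = 7.81e+09 Hz
fd = 2*f*v/c = 2*7.81e+09*7019.9680/3.0e+08
fd = 365506.3364 Hz

365506.3364 Hz


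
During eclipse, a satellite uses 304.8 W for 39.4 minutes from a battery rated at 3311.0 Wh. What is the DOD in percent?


E_used = P * t / 60 = 304.8 * 39.4 / 60 = 200.1520 Wh
DOD = E_used / E_total * 100 = 200.1520 / 3311.0 * 100
DOD = 6.0451 %

6.0451 %


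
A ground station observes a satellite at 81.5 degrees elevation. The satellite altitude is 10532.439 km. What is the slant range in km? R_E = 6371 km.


h = 10532.439 km, el = 81.5 deg
d = -R_E*sin(el) + sqrt((R_E*sin(el))^2 + 2*R_E*h + h^2)
d = -6371.0000*sin(1.4224) + sqrt((6371.0000*0.9890159)^2 + 2*6371.0000*10532.439 + 10532.439^2)
d = 10576.1676 km

10576.1676 km


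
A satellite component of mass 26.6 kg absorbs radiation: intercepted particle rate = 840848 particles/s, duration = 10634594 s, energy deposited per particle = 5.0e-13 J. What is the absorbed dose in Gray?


Total energy deposited = rate * time * E_per
  = 840848 * 10634594 * 5.0e-13 = 4.4710 J
Dose = E_total / mass = 4.4710 / 26.6
Dose = 0.1680842 Gy

0.1681 Gy


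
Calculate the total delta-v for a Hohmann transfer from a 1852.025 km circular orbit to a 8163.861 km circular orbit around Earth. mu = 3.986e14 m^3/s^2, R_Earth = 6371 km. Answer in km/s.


r1 = 8223.0250 km = 8.223025e+06 m
r2 = 14534.8610 km = 1.4534861e+07 m
dv1 = sqrt(mu/r1)*(sqrt(2*r2/(r1+r2)) - 1) = 906.4768 m/s
dv2 = sqrt(mu/r2)*(1 - sqrt(2*r1/(r1+r2))) = 785.0443 m/s
total dv = |dv1| + |dv2| = 906.4768 + 785.0443 = 1691.5211 m/s = 1.6915 km/s

1.6915 km/s


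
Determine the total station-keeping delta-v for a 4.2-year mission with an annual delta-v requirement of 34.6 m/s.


dV = rate * years = 34.6 * 4.2
dV = 145.3200 m/s

145.3200 m/s


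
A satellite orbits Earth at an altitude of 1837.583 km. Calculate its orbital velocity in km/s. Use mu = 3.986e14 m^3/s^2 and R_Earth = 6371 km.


r = R_E + alt = 6371.0 + 1837.583 = 8208.5830 km = 8.208583e+06 m
v = sqrt(mu/r) = sqrt(3.986e14 / 8.208583e+06) = 6968.4237 m/s = 6.9684 km/s

6.9684 km/s


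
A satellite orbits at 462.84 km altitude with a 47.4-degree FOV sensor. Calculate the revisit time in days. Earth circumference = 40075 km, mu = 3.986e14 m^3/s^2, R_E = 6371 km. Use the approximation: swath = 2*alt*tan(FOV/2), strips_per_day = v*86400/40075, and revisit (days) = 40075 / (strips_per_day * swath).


swath = 2*462.84*tan(0.413643) = 406.3451 km
v = sqrt(mu/r) = 7637.2366 m/s = 7.6372 km/s
strips/day = v*86400/40075 = 7.6372*86400/40075 = 16.4656
coverage/day = strips * swath = 16.4656 * 406.3451 = 6690.6990 km
revisit = 40075 / 6690.6990 = 5.9897 days

5.9897 days


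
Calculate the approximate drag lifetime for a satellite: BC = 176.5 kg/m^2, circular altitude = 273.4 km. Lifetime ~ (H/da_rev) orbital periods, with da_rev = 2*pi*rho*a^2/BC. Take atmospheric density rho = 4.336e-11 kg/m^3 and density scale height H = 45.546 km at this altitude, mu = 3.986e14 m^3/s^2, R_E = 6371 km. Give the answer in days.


a = R_E + alt = 6644.4000 km = 6.6444e+06 m
da_rev = 2*pi*rho*a^2/BC = 2*pi*4.336e-11*(6.6444e+06)^2/176.5 = 68.145310 m per revolution
N = H/da_rev = 45546.0000 m / 68.145310 m = 668.3659 revolutions
P = 2*pi*sqrt(a^3/mu) = 5390.0758 s
lifetime = N*P = 668.3659 * 5390.0758 = 3.6025428e+06 s = 41.6961 days

41.6961 days


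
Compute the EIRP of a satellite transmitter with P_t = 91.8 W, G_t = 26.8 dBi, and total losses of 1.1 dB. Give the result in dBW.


Pt = 91.8 W = 19.6284 dBW
EIRP = Pt_dBW + Gt - losses = 19.6284 + 26.8 - 1.1 = 45.3284 dBW

45.3284 dBW


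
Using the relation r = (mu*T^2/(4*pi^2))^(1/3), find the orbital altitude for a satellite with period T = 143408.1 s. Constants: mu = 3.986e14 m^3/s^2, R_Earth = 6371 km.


T = 143408.1 s
r = (mu*T^2/(4*pi^2))^(1/3) = (3.986e14 * 143408.1^2 / (4*pi^2))^(1/3)
r = 5.9216351e+07 m = 59216.3508 km
alt = r - R_E = 59216.3508 - 6371 = 52845.3508 km

52845.3508 km


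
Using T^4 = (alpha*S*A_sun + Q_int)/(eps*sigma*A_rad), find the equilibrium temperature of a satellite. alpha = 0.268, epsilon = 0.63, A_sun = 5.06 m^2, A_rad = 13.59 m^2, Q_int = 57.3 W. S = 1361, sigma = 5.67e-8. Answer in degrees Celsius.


Numerator = alpha*S*A_sun + Q_int = 0.268*1361*5.06 + 57.3 = 1902.9249 W
Denominator = eps*sigma*A_rad = 0.63*5.67e-8*13.59 = 4.8544839e-07 W/K^4
T^4 = 3.9199324e+09 K^4
T = 250.2186 K = -22.9314 C

-22.9314 degrees Celsius


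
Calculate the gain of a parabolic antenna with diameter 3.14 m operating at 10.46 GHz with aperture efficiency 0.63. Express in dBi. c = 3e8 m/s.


lambda = c/f = 3e8 / 1.046e+10 = 0.02868069 m
G = eta*(pi*D/lambda)^2 = 0.63*(pi*3.14/0.02868069)^2
G = 74528.1688 (linear)
G = 10*log10(74528.1688) = 48.7232 dBi

48.7232 dBi


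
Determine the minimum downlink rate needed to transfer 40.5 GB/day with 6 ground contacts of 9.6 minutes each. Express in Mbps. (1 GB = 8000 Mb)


total contact time = 6 * 9.6 * 60 = 3456.0000 s
data = 40.5 GB = 324000.0000 Mb
rate = 324000.0000 / 3456.0000 = 93.7500 Mbps

93.7500 Mbps


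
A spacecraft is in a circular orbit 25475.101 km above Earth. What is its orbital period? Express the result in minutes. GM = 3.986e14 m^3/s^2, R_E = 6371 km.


r = 31846.1010 km = 3.1846101e+07 m
T = 2*pi*sqrt(r^3/mu) = 2*pi*sqrt(3.2297492e+22 / 3.986e14)
T = 56558.2057 s = 942.6368 min

942.6368 minutes


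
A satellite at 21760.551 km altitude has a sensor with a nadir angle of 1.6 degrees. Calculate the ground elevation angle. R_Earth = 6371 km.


r = R_E + alt = 28131.5510 km
Law of sines in the satellite / Earth-center / ground-point triangle:
  sin(nadir)/R_E = sin(90 + el)/r  =>  cos(el) = (r/R_E)*sin(nadir)
cos(el) = (28131.5510 / 6371.0000) * sin(1.6 deg) = 0.1232898
el = arccos(0.1232898) = 82.9180 deg
(Earth-central angle = 90 - nadir - el = 5.4820 deg)

82.9180 degrees


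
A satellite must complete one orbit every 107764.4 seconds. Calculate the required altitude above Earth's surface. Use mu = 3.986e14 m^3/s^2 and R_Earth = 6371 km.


T = 107764.4 s
r = (mu*T^2/(4*pi^2))^(1/3) = (3.986e14 * 107764.4^2 / (4*pi^2))^(1/3)
r = 4.894512e+07 m = 48945.1198 km
alt = r - R_E = 48945.1198 - 6371 = 42574.1198 km

42574.1198 km


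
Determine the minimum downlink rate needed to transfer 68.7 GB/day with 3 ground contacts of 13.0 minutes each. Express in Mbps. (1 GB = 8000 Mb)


total contact time = 3 * 13.0 * 60 = 2340.0000 s
data = 68.7 GB = 549600.0000 Mb
rate = 549600.0000 / 2340.0000 = 234.8718 Mbps

234.8718 Mbps


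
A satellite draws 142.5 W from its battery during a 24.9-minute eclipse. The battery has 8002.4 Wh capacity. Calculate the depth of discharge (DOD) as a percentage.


E_used = P * t / 60 = 142.5 * 24.9 / 60 = 59.1375 Wh
DOD = E_used / E_total * 100 = 59.1375 / 8002.4 * 100
DOD = 0.7389971 %

0.7390 %


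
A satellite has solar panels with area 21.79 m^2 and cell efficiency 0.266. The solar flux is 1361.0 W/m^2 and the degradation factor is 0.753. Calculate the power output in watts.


P = area * eta * S * degradation
P = 21.79 * 0.266 * 1361.0 * 0.753
P = 5940.0755 W

5940.0755 W


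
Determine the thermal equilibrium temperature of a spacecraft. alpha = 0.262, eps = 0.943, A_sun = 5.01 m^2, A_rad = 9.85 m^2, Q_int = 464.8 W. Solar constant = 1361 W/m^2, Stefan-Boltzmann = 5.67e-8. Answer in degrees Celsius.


Numerator = alpha*S*A_sun + Q_int = 0.262*1361*5.01 + 464.8 = 2251.2758 W
Denominator = eps*sigma*A_rad = 0.943*5.67e-8*9.85 = 5.2666078e-07 W/K^4
T^4 = 4.2746221e+09 K^4
T = 255.6963 K = -17.4537 C

-17.4537 degrees Celsius


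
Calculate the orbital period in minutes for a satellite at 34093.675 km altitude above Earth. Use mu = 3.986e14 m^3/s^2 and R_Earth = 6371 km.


r = 40464.6750 km = 4.0464675e+07 m
T = 2*pi*sqrt(r^3/mu) = 2*pi*sqrt(6.6256451e+22 / 3.986e14)
T = 81007.5143 s = 1350.1252 min

1350.1252 minutes


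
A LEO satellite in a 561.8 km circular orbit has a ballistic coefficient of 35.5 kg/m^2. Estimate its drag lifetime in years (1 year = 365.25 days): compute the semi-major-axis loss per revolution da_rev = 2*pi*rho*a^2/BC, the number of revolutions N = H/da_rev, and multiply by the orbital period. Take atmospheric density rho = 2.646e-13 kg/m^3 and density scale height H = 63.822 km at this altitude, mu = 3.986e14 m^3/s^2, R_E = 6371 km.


a = R_E + alt = 6932.8000 km = 6.9328e+06 m
da_rev = 2*pi*rho*a^2/BC = 2*pi*2.646e-13*(6.9328e+06)^2/35.5 = 2.250913 m per revolution
N = H/da_rev = 63822.0000 m / 2.250913 m = 28353.8287 revolutions
P = 2*pi*sqrt(a^3/mu) = 5744.7909 s
lifetime = N*P = 28353.8287 * 5744.7909 = 1.6288682e+08 s = 1885.2641 days
years = 1885.2641 / 365.25 = 5.1616 years

5.1616 years


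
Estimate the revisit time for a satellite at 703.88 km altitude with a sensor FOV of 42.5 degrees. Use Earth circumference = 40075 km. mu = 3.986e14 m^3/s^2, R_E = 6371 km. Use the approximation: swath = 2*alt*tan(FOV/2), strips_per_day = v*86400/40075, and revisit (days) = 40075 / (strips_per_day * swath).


swath = 2*703.88*tan(0.3708825) = 547.4479 km
v = sqrt(mu/r) = 7506.0095 m/s = 7.5060 km/s
strips/day = v*86400/40075 = 7.5060*86400/40075 = 16.1826
coverage/day = strips * swath = 16.1826 * 547.4479 = 8859.1516 km
revisit = 40075 / 8859.1516 = 4.5236 days

4.5236 days


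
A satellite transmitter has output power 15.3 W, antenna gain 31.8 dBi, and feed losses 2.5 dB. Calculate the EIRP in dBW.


Pt = 15.3 W = 11.8469 dBW
EIRP = Pt_dBW + Gt - losses = 11.8469 + 31.8 - 2.5 = 41.1469 dBW

41.1469 dBW


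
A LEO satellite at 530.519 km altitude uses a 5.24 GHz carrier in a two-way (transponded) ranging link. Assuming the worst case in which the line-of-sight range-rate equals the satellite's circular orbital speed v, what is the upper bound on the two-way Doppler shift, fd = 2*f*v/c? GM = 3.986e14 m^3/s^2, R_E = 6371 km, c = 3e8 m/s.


r = 6.901519e+06 m
v = sqrt(mu/r) = 7599.6975 m/s (worst-case radial velocity)
f = 5.24 GHz = 5.24e+09 Hz
fd = 2*f*v/c = 2*5.24e+09*7599.6975/3.0e+08
fd = 265482.7644 Hz

265482.7644 Hz


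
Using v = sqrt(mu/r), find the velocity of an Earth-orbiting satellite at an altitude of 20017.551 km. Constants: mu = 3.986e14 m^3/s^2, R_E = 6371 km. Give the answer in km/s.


r = R_E + alt = 6371.0 + 20017.551 = 26388.5510 km = 2.6388551e+07 m
v = sqrt(mu/r) = sqrt(3.986e14 / 2.6388551e+07) = 3886.5197 m/s = 3.8865 km/s

3.8865 km/s


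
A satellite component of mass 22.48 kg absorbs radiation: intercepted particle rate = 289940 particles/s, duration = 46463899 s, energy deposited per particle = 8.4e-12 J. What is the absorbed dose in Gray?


Total energy deposited = rate * time * E_per
  = 289940 * 46463899 * 8.4e-12 = 113.1626 J
Dose = E_total / mass = 113.1626 / 22.48
Dose = 5.0339 Gy

5.0339 Gy


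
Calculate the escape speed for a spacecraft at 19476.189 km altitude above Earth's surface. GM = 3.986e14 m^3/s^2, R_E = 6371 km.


r = 6371.0 + 19476.189 = 25847.1890 km = 2.5847189e+07 m
v_esc = sqrt(2*mu/r) = sqrt(2*3.986e14 / 2.5847189e+07)
v_esc = 5553.6306 m/s = 5.5536 km/s

5.5536 km/s


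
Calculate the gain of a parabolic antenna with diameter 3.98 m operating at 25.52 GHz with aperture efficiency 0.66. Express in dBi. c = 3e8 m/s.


lambda = c/f = 3e8 / 2.552e+10 = 0.01175549 m
G = eta*(pi*D/lambda)^2 = 0.66*(pi*3.98/0.01175549)^2
G = 746669.9197 (linear)
G = 10*log10(746669.9197) = 58.7313 dBi

58.7313 dBi


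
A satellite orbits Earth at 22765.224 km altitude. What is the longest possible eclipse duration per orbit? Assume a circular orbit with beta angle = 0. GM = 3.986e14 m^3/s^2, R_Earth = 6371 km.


r = 29136.2240 km
T = 824.9163 min
Eclipse fraction = arcsin(R_E/r)/pi = arcsin(6371.0000/29136.2240)/pi
= arcsin(0.2186625)/pi = 0.07016938
Eclipse duration = 0.07016938 * 824.9163 = 57.8839 min

57.8839 minutes


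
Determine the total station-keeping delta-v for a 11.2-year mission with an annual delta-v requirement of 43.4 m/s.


dV = rate * years = 43.4 * 11.2
dV = 486.0800 m/s

486.0800 m/s


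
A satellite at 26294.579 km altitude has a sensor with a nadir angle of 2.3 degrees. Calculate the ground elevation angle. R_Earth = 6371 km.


r = R_E + alt = 32665.5790 km
Law of sines in the satellite / Earth-center / ground-point triangle:
  sin(nadir)/R_E = sin(90 + el)/r  =>  cos(el) = (r/R_E)*sin(nadir)
cos(el) = (32665.5790 / 6371.0000) * sin(2.3 deg) = 0.2057649
el = arccos(0.2057649) = 78.1257 deg
(Earth-central angle = 90 - nadir - el = 9.5743 deg)

78.1257 degrees


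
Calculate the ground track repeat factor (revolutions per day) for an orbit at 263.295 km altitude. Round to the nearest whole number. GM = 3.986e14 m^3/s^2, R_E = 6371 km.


r = 6.634295e+06 m
T = 2*pi*sqrt(r^3/mu) = 5377.7844 s = 89.6297 min
revs/day = 1440 / 89.6297 = 16.0661
Rounded: 16 revolutions per day

16 revolutions per day


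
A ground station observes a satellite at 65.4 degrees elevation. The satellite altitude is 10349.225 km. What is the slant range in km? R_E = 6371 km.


h = 10349.225 km, el = 65.4 deg
d = -R_E*sin(el) + sqrt((R_E*sin(el))^2 + 2*R_E*h + h^2)
d = -6371.0000*sin(1.1414) + sqrt((6371.0000*0.9092361)^2 + 2*6371.0000*10349.225 + 10349.225^2)
d = 10715.8048 km

10715.8048 km


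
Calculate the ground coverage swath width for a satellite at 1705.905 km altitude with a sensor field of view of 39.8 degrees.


FOV = 39.8 deg = 0.694641 rad
swath = 2 * alt * tan(FOV/2) = 2 * 1705.905 * tan(0.3473205)
swath = 2 * 1705.905 * 0.3619949
swath = 1235.0580 km

1235.0580 km


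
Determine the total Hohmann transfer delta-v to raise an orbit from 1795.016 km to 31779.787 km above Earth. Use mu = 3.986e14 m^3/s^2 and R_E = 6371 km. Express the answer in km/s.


r1 = 8166.0160 km = 8.166016e+06 m
r2 = 38150.7870 km = 3.8150787e+07 m
dv1 = sqrt(mu/r1)*(sqrt(2*r2/(r1+r2)) - 1) = 1980.7232 m/s
dv2 = sqrt(mu/r2)*(1 - sqrt(2*r1/(r1+r2))) = 1312.9291 m/s
total dv = |dv1| + |dv2| = 1980.7232 + 1312.9291 = 3293.6523 m/s = 3.2937 km/s

3.2937 km/s


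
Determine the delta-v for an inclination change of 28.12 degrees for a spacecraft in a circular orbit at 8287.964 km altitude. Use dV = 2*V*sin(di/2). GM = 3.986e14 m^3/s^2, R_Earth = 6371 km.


r = 14658.9640 km = 1.4658964e+07 m
V = sqrt(mu/r) = 5214.5521 m/s
di = 28.12 deg = 0.4907866 rad
dV = 2*V*sin(di/2) = 2*5214.5521*sin(0.2453933)
dV = 2533.6242 m/s = 2.5336 km/s

2.5336 km/s


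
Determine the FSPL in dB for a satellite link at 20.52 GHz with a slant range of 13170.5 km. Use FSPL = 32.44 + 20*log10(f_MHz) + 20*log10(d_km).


f = 20.52 GHz = 20520.0000 MHz
d = 13170.5 km
FSPL = 32.44 + 20*log10(20520.0000) + 20*log10(13170.5)
FSPL = 32.44 + 86.2435 + 82.3920
FSPL = 201.0756 dB

201.0756 dB


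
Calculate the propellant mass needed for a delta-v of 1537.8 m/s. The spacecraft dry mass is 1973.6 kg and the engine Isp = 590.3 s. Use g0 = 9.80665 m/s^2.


ve = Isp * g0 = 590.3 * 9.80665 = 5788.865495 m/s
mass ratio = exp(dv/ve) = exp(1537.8/5788.865495) = 1.30427575
m_prop = m_dry * (mr - 1) = 1973.6 * (1.30427575 - 1)
m_prop = 600.5186 kg

600.5186 kg


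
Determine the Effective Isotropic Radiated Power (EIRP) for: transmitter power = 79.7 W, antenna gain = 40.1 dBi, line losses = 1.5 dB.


Pt = 79.7 W = 19.0146 dBW
EIRP = Pt_dBW + Gt - losses = 19.0146 + 40.1 - 1.5 = 57.6146 dBW

57.6146 dBW


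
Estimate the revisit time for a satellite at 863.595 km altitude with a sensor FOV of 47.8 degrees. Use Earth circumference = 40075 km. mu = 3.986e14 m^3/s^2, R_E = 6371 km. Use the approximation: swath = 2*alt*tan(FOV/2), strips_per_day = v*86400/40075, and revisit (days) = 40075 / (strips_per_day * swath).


swath = 2*863.595*tan(0.4171337) = 765.3853 km
v = sqrt(mu/r) = 7422.6936 m/s = 7.4227 km/s
strips/day = v*86400/40075 = 7.4227*86400/40075 = 16.0030
coverage/day = strips * swath = 16.0030 * 765.3853 = 12248.4699 km
revisit = 40075 / 12248.4699 = 3.2718 days

3.2718 days


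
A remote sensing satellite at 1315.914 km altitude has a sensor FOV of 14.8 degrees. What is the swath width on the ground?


FOV = 14.8 deg = 0.2583087 rad
swath = 2 * alt * tan(FOV/2) = 2 * 1315.914 * tan(0.1291544)
swath = 2 * 1315.914 * 0.1298773
swath = 341.8148 km

341.8148 km


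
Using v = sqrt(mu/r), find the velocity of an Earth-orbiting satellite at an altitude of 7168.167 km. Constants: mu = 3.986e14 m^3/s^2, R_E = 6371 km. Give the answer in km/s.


r = R_E + alt = 6371.0 + 7168.167 = 13539.1670 km = 1.3539167e+07 m
v = sqrt(mu/r) = sqrt(3.986e14 / 1.3539167e+07) = 5425.9111 m/s = 5.4259 km/s

5.4259 km/s


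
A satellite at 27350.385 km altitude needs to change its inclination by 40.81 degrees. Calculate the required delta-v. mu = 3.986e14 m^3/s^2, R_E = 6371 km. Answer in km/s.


r = 33721.3850 km = 3.3721385e+07 m
V = sqrt(mu/r) = 3438.0797 m/s
di = 40.81 deg = 0.7122689 rad
dV = 2*V*sin(di/2) = 2*3438.0797*sin(0.3561344)
dV = 2397.3994 m/s = 2.3974 km/s

2.3974 km/s


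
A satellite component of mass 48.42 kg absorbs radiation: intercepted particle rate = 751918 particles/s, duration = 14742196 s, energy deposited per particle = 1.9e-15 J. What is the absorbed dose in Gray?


Total energy deposited = rate * time * E_per
  = 751918 * 14742196 * 1.9e-15 = 0.02106135 J
Dose = E_total / mass = 0.02106135 / 48.42
Dose = 4.3497218e-04 Gy

4.3497e-04 Gy


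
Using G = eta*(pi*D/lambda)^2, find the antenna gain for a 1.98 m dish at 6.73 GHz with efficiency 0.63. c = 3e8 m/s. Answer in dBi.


lambda = c/f = 3e8 / 6.73e+09 = 0.04457652 m
G = eta*(pi*D/lambda)^2 = 0.63*(pi*1.98/0.04457652)^2
G = 12267.5629 (linear)
G = 10*log10(12267.5629) = 40.8876 dBi

40.8876 dBi


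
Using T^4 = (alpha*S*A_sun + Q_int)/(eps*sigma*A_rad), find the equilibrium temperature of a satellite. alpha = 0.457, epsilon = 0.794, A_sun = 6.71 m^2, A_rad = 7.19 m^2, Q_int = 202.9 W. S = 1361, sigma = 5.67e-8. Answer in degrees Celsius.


Numerator = alpha*S*A_sun + Q_int = 0.457*1361*6.71 + 202.9 = 4376.3657 W
Denominator = eps*sigma*A_rad = 0.794*5.67e-8*7.19 = 3.2369236e-07 W/K^4
T^4 = 1.3520139e+10 K^4
T = 340.9929 K = 67.8429 C

67.8429 degrees Celsius


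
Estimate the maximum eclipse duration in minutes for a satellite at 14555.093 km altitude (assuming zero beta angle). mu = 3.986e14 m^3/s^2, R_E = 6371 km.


r = 20926.0930 km
T = 502.1023 min
Eclipse fraction = arcsin(R_E/r)/pi = arcsin(6371.0000/20926.0930)/pi
= arcsin(0.3044524)/pi = 0.09847347
Eclipse duration = 0.09847347 * 502.1023 = 49.4438 min

49.4438 minutes


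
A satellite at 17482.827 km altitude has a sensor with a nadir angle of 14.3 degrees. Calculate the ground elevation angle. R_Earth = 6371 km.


r = R_E + alt = 23853.8270 km
Law of sines in the satellite / Earth-center / ground-point triangle:
  sin(nadir)/R_E = sin(90 + el)/r  =>  cos(el) = (r/R_E)*sin(nadir)
cos(el) = (23853.8270 / 6371.0000) * sin(14.3 deg) = 0.9247954
el = arccos(0.9247954) = 22.3625 deg
(Earth-central angle = 90 - nadir - el = 53.3375 deg)

22.3625 degrees


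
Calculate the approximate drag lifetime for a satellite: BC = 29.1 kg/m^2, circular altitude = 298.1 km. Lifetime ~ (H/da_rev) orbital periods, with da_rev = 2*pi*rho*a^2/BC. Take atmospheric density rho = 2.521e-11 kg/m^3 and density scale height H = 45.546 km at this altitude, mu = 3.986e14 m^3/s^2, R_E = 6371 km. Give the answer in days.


a = R_E + alt = 6669.1000 km = 6.6691e+06 m
da_rev = 2*pi*rho*a^2/BC = 2*pi*2.521e-11*(6.6691e+06)^2/29.1 = 242.099663 m per revolution
N = H/da_rev = 45546.0000 m / 242.099663 m = 188.1291 revolutions
P = 2*pi*sqrt(a^3/mu) = 5420.1595 s
lifetime = N*P = 188.1291 * 5420.1595 = 1.0196899e+06 s = 11.8020 days

11.8020 days


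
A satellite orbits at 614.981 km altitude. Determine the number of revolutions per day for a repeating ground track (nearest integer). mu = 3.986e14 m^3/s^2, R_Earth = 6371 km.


r = 6.985981e+06 m
T = 2*pi*sqrt(r^3/mu) = 5811.0193 s = 96.8503 min
revs/day = 1440 / 96.8503 = 14.8683
Rounded: 15 revolutions per day

15 revolutions per day
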